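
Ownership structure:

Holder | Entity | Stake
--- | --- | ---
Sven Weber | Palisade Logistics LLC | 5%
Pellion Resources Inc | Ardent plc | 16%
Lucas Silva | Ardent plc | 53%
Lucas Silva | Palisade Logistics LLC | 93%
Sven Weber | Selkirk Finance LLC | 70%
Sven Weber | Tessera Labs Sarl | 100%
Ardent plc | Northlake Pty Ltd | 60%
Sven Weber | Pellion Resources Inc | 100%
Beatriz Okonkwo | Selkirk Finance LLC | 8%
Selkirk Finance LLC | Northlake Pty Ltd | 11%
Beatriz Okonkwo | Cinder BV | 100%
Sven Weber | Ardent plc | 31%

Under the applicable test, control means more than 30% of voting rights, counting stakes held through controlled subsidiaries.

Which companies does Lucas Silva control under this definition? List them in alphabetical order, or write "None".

Ardent plc, Northlake Pty Ltd, Palisade Logistics LLC

Lucas holds 93% of Palisade, so Lucas controls Palisade.
Lucas holds 53% of Ardent, so Lucas controls Ardent.
Ardent holds 60% of Northlake, so Lucas controls Northlake.
No other company's threshold is met.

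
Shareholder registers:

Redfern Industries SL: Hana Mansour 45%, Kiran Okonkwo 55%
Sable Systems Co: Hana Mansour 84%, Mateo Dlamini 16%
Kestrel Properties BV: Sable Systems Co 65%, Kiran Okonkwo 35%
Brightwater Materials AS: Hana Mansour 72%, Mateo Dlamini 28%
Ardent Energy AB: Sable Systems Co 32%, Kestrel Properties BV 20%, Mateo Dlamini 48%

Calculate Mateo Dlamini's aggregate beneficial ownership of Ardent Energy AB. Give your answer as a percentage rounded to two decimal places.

55.20%

Mateo reaches Ardent along 3 paths.
Via Sable: 16% × 32% = 5.12%.
Via Sable → Kestrel: 16% × 65% × 20% = 2.08%.
Direct stake: 48% = 48%.
Total: 5.12% + 2.08% + 48% = 55.2%.
Rounded: 55.20%.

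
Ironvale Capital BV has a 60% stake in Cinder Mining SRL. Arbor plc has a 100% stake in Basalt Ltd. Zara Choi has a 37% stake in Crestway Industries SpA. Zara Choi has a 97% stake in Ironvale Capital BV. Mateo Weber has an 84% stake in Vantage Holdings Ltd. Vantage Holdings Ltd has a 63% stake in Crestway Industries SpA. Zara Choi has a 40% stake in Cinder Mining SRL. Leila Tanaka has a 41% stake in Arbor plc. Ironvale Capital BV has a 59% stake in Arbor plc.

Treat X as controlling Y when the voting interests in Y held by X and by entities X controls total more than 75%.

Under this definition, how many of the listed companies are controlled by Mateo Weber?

Mateo holds 84% of Vantage, so Mateo controls Vantage.
No other company's threshold is met.
Mateo controls 1 company.

1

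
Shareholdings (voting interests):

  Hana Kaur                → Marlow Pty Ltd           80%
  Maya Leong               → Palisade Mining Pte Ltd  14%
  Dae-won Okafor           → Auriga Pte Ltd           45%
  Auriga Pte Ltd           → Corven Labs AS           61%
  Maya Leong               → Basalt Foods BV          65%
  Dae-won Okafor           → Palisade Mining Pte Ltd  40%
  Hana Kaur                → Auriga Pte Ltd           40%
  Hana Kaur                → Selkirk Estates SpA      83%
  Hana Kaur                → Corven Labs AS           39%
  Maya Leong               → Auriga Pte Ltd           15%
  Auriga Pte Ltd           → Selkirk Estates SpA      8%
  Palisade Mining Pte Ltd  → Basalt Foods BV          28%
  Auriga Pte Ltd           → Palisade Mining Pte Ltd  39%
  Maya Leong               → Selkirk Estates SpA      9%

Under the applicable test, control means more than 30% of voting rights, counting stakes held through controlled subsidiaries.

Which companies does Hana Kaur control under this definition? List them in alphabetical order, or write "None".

Auriga Pte Ltd, Corven Labs AS, Marlow Pty Ltd, Palisade Mining Pte Ltd, Selkirk Estates SpA

Hana holds 40% of Auriga, so Hana controls Auriga.
Auriga holds 39% of Palisade, so Hana controls Palisade.
Auriga and Hana together hold 61% + 39% = 100% of Corven, so Hana controls Corven.
Hana holds 80% of Marlow, so Hana controls Marlow.
Auriga and Hana together hold 8% + 83% = 91% of Selkirk, so Hana controls Selkirk.
No other company's threshold is met.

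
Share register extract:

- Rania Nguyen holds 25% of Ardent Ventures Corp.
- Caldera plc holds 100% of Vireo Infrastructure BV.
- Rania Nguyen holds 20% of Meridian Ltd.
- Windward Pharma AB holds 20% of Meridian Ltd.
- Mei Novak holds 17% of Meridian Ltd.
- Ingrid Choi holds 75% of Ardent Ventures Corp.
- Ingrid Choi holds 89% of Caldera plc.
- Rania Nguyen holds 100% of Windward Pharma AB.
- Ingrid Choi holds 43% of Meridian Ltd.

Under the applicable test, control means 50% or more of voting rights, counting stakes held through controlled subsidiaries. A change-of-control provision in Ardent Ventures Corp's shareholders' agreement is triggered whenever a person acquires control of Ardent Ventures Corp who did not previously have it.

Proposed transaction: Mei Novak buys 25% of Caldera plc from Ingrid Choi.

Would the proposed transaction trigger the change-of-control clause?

No

The purchase adds only to Mei's holdings (Ingrid's stake shrinks), so Mei is the only person who could newly come to control Ardent.
Mei's largest direct stake is 17% in Meridian, which does not meet the threshold, so Mei controls no company.
Neither Mei nor any entity Mei controls holds any voting interest in Ardent.
So before the transaction, Mei does not control Ardent.
After the purchase, Mei holds 25% of Caldera directly, and Ingrid's stake falls to 64%.
Mei's side now holds 25% of Caldera, not ≥ 50%, so Mei still does not control Caldera.
After the transaction, neither Mei nor any entity Mei controls holds a voting interest in Ardent, so Mei still does not control it.
No new person acquires control, so the clause is not triggered.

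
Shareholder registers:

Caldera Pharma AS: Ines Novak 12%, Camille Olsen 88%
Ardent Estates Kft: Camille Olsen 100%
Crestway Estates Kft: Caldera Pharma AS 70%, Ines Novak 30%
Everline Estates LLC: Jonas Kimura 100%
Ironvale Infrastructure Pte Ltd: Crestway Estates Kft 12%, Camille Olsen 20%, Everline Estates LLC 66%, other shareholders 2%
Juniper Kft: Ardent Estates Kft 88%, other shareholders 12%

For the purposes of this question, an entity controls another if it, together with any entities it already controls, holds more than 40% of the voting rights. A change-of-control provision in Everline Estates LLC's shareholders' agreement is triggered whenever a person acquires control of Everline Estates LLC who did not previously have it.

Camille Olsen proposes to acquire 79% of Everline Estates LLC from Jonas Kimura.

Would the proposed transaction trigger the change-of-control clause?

Yes

The purchase adds only to Camille's holdings (Jonas's stake shrinks), so Camille is the only person who could newly come to control Everline.
Camille holds 88% of Caldera, so Camille controls Caldera.
Camille holds 100% of Ardent, so Camille controls Ardent.
Caldera holds 70% of Crestway, so Camille controls Crestway.
Ardent holds 88% of Juniper, so Camille controls Juniper.
Neither Camille nor any entity Camille controls holds any voting interest in Everline.
So before the transaction, Camille does not control Everline.
After the purchase, Camille holds 79% of Everline directly, and Jonas's stake falls to 21%.
Camille holds 79% of Everline, so Camille controls Everline.
Camille did not control Everline before and does after, so the clause is triggered.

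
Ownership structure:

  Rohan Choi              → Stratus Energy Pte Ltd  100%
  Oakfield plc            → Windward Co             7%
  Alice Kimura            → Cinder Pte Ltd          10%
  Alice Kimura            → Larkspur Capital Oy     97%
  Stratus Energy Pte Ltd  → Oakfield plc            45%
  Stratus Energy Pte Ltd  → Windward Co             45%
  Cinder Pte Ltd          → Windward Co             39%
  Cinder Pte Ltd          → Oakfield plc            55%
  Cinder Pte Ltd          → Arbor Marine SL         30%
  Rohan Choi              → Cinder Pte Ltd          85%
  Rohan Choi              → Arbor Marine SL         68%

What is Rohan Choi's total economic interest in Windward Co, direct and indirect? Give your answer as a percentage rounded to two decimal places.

84.57%

Rohan reaches Windward along 4 paths.
Via Stratus: 100% × 45% = 45%.
Via Cinder → Oakfield: 85% × 55% × 7% = 3.2725%.
Via Stratus → Oakfield: 100% × 45% × 7% = 3.15%.
Via Cinder: 85% × 39% = 33.15%.
Total: 45% + 3.2725% + 3.15% + 33.15% = 84.5725%.
Rounded: 84.57%.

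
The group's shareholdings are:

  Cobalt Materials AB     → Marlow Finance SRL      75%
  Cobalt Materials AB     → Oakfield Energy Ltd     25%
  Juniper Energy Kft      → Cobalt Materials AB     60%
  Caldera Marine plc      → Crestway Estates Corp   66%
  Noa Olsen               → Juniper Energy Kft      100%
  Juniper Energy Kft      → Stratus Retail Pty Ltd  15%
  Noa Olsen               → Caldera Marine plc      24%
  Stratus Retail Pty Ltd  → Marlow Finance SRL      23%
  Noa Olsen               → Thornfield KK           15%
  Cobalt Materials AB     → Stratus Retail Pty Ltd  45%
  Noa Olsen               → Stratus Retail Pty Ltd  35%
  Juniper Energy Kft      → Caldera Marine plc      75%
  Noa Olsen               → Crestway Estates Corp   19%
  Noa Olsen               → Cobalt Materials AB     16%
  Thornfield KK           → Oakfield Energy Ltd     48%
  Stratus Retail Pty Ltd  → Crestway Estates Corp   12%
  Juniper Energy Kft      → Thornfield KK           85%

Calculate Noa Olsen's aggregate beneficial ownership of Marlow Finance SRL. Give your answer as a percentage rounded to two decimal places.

76.37%

Noa reaches Marlow along 6 paths.
Via Stratus: 35% × 23% = 8.05%.
Via Juniper → Stratus: 100% × 15% × 23% = 3.45%.
Via Juniper → Cobalt → Stratus: 100% × 60% × 45% × 23% = 6.21%.
Via Cobalt → Stratus: 16% × 45% × 23% = 1.656%.
Via Juniper → Cobalt: 100% × 60% × 75% = 45%.
Via Cobalt: 16% × 75% = 12%.
Total: 8.05% + 3.45% + 6.21% + 1.656% + 45% + 12% = 76.366%.
Rounded: 76.37%.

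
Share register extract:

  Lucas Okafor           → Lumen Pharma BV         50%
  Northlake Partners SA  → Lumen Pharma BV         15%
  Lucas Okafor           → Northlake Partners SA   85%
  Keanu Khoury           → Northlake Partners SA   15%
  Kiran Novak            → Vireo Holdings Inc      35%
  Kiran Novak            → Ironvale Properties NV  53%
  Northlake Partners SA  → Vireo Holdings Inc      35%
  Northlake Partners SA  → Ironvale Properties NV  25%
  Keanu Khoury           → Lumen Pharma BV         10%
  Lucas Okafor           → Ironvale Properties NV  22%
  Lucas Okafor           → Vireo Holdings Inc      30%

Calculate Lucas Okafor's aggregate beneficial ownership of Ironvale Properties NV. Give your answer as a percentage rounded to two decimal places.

Lucas reaches Ironvale along 2 paths.
Direct stake: 22% = 22%.
Via Northlake: 85% × 25% = 21.25%.
Total: 22% + 21.25% = 43.25%.

43.25%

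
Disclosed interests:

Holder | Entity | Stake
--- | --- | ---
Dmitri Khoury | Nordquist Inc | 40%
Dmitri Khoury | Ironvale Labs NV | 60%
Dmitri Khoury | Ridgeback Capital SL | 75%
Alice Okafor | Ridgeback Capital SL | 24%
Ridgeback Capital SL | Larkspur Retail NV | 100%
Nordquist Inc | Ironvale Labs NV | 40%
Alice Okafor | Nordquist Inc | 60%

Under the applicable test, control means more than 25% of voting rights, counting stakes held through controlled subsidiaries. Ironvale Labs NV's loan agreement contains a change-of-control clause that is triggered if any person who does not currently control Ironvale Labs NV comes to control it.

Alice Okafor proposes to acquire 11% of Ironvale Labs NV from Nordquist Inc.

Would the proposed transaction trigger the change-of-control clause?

No

The purchase adds only to Alice's holdings (Nordquist's stake shrinks), so Alice is the only person who could newly come to control Ironvale.
Alice holds 60% of Nordquist, so Alice controls Nordquist.
Nordquist holds 40% of Ironvale, so Alice controls Ironvale.
So Alice already controls Ironvale before the transaction.
After the purchase, Alice holds 11% of Ironvale directly, and Nordquist's stake falls to 29%.
Alice controlled Ironvale already, so this is not a new person acquiring control; every other person's position is unchanged or reduced.
No new person acquires control, so the clause is not triggered.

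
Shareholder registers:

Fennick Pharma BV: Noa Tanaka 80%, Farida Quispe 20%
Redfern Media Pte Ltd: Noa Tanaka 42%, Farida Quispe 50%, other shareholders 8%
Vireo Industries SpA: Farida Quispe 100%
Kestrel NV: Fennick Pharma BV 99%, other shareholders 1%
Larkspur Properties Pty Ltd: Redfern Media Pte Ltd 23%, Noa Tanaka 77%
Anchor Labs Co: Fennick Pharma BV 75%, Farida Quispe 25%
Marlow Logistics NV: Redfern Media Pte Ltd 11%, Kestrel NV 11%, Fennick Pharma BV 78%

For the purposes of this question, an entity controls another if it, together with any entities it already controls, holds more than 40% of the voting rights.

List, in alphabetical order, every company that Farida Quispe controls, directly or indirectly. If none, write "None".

Farida holds 50% of Redfern, so Farida controls Redfern.
Farida holds 100% of Vireo, so Farida controls Vireo.
No other company's threshold is met.

Redfern Media Pte Ltd, Vireo Industries SpA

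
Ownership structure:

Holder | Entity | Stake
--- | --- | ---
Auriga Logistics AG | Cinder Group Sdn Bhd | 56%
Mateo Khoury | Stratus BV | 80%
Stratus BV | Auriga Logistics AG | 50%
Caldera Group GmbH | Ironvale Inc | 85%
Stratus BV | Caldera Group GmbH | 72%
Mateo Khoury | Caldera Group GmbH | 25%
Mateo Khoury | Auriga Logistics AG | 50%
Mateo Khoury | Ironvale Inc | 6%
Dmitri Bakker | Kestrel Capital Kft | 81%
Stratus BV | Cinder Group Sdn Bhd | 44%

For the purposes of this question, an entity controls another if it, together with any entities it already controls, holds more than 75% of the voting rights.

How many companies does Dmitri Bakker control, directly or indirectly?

Dmitri holds 81% of Kestrel, so Dmitri controls Kestrel.
No other company's threshold is met.
Dmitri controls 1 company.

1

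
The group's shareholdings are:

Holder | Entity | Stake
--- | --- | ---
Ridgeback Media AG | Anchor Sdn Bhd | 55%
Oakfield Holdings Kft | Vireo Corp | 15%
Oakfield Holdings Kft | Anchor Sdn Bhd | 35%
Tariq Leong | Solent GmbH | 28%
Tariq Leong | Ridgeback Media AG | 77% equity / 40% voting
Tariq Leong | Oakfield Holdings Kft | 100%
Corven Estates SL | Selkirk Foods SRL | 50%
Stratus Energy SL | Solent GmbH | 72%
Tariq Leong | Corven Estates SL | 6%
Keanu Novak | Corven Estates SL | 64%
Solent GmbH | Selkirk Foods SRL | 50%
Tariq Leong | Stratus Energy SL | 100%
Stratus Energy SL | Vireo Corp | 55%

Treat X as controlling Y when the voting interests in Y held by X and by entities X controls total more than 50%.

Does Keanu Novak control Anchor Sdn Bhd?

No

Keanu holds 64% of Corven, so Keanu controls Corven.
Neither Keanu nor any entity Keanu controls holds any voting interest in Anchor.
So Keanu does not control Anchor.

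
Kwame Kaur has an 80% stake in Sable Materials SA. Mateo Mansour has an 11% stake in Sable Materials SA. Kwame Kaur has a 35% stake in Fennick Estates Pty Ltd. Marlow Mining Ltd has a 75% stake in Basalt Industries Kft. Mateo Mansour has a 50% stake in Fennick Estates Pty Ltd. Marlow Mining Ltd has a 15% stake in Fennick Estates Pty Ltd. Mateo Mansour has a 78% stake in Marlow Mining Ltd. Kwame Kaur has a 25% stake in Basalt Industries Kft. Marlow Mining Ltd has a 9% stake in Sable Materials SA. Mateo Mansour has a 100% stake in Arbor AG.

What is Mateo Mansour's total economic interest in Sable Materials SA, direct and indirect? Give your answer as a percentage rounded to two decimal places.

18.02%

Mateo reaches Sable along 2 paths.
Via Marlow: 78% × 9% = 7.02%.
Direct stake: 11% = 11%.
Total: 7.02% + 11% = 18.02%.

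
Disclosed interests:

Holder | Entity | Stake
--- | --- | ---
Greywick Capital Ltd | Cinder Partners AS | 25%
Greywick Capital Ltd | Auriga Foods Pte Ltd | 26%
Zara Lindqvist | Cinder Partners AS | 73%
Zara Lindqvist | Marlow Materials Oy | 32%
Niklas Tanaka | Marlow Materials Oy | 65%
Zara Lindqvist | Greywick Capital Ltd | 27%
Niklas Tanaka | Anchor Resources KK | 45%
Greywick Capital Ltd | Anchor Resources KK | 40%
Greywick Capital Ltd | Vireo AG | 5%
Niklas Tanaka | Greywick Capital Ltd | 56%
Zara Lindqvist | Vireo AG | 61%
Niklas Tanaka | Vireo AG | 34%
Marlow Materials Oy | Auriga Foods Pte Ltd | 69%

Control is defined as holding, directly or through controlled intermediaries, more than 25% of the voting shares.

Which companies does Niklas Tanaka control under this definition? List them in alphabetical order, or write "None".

Anchor Resources KK, Auriga Foods Pte Ltd, Greywick Capital Ltd, Marlow Materials Oy, Vireo AG

Niklas holds 56% of Greywick, so Niklas controls Greywick.
Niklas holds 65% of Marlow, so Niklas controls Marlow.
Niklas and Greywick together hold 34% + 5% = 39% of Vireo, so Niklas controls Vireo.
Niklas and Greywick together hold 45% + 40% = 85% of Anchor, so Niklas controls Anchor.
Marlow and Greywick together hold 69% + 26% = 95% of Auriga, so Niklas controls Auriga.
No other company's threshold is met.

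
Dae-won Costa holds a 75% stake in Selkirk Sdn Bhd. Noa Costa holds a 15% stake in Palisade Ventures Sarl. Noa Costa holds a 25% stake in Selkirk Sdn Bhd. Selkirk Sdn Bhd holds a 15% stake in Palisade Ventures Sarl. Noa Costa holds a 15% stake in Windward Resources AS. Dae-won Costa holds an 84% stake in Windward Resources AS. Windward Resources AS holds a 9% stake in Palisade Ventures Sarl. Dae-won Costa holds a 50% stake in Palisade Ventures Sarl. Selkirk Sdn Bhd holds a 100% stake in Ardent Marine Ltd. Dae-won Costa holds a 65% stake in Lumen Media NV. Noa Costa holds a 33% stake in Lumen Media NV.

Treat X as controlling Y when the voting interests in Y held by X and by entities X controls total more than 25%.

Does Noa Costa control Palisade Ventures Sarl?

Noa holds 33% of Lumen, so Noa controls Lumen.
In Palisade, Noa's side holds only 15%, not > 25%.
So Noa does not control Palisade.

No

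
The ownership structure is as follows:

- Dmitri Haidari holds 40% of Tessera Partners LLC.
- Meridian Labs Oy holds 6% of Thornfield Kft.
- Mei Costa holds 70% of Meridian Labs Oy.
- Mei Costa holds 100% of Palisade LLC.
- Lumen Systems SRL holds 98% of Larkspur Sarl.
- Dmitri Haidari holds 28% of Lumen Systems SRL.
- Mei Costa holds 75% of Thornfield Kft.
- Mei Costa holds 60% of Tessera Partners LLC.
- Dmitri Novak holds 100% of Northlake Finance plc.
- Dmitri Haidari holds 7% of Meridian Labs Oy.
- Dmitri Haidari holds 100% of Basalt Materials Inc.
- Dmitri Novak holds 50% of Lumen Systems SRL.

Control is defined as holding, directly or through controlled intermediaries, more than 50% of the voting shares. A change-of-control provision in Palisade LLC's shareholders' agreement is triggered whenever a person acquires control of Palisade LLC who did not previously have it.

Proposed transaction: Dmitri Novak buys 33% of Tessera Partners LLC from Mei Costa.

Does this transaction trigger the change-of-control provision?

The purchase adds only to Dmitri Novak's holdings (Mei's stake shrinks), so Dmitri Novak is the only person who could newly come to control Palisade.
Dmitri Novak holds 100% of Northlake, so Dmitri Novak controls Northlake.
Neither Dmitri Novak nor any entity Dmitri Novak controls holds any voting interest in Palisade.
So before the transaction, Dmitri Novak does not control Palisade.
After the purchase, Dmitri Novak holds 33% of Tessera directly, and Mei's stake falls to 27%.
Dmitri Novak's side now holds 33% of Tessera, not > 50%, so Dmitri Novak still does not control Tessera.
After the transaction, neither Dmitri Novak nor any entity Dmitri Novak controls holds a voting interest in Palisade, so Dmitri Novak still does not control it.
No new person acquires control, so the clause is not triggered.

No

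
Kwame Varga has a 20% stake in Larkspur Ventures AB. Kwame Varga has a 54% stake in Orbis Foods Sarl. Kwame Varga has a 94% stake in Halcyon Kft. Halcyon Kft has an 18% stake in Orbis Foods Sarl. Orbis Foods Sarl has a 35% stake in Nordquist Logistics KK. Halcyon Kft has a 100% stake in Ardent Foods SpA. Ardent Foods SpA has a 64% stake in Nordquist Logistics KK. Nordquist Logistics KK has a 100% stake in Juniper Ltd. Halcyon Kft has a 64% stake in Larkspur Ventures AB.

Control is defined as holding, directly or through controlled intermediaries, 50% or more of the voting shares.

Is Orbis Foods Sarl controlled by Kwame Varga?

Yes

Kwame holds 94% of Halcyon, so Kwame controls Halcyon.
Kwame and Halcyon together hold 54% + 18% = 72% of Orbis, so Kwame controls Orbis.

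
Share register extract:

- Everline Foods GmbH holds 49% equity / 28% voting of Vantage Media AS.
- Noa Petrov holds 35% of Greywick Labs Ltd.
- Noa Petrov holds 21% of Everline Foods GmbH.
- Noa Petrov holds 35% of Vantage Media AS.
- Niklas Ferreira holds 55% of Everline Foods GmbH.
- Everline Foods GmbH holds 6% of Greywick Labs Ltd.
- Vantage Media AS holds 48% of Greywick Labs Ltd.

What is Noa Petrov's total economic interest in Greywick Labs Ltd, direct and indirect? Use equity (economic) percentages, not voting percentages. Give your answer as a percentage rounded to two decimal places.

Noa reaches Greywick along 4 paths.
Direct stake: 35% = 35%.
Via Everline: 21% × 6% = 1.26%.
Via Vantage: 35% × 48% = 16.8%.
Via Everline → Vantage: 21% × 49% × 48% = 4.9392%.
Total: 35% + 1.26% + 16.8% + 4.9392% = 57.9992%.
Rounded: 58.00%.

58.00%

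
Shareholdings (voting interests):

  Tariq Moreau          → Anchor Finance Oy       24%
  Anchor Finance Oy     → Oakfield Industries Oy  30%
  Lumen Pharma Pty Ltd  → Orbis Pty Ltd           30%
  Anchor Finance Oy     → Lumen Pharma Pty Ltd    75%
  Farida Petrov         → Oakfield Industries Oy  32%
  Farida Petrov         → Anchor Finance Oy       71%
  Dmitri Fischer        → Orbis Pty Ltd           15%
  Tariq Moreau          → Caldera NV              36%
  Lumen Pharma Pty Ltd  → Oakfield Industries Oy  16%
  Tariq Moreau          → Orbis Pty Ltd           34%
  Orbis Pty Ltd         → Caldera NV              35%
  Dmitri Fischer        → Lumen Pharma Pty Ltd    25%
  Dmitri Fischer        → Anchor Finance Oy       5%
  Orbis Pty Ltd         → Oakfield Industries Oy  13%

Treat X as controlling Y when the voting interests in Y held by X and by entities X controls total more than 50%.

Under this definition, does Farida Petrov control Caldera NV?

Farida holds 71% of Anchor, so Farida controls Anchor.
Anchor holds 75% of Lumen, so Farida controls Lumen.
Anchor and Farida and Lumen together hold 30% + 32% + 16% = 78% of Oakfield, so Farida controls Oakfield.
Neither Farida nor any entity Farida controls holds any voting interest in Caldera.
So Farida does not control Caldera.

No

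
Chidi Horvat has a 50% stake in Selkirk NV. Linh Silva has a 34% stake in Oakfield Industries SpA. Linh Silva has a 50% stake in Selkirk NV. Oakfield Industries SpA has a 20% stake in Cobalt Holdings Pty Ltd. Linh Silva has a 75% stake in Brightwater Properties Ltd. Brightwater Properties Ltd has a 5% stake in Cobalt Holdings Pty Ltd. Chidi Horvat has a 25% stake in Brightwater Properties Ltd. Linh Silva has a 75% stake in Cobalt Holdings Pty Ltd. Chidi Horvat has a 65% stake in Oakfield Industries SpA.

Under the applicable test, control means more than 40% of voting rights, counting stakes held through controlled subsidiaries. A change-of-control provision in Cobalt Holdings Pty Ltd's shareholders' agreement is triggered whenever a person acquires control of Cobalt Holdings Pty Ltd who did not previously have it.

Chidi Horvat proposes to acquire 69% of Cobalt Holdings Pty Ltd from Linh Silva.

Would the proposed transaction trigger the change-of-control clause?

Yes

The purchase adds only to Chidi's holdings (Linh's stake shrinks), so Chidi is the only person who could newly come to control Cobalt.
Chidi holds 50% of Selkirk, so Chidi controls Selkirk.
Chidi holds 65% of Oakfield, so Chidi controls Oakfield.
In Cobalt, Chidi's side holds only 20%, not > 40%.
So before the transaction, Chidi does not control Cobalt.
After the purchase, Chidi holds 69% of Cobalt directly, and Linh's stake falls to 6%.
Oakfield and Chidi together hold 20% + 69% = 89% of Cobalt, so Chidi controls Cobalt.
Chidi did not control Cobalt before and does after, so the clause is triggered.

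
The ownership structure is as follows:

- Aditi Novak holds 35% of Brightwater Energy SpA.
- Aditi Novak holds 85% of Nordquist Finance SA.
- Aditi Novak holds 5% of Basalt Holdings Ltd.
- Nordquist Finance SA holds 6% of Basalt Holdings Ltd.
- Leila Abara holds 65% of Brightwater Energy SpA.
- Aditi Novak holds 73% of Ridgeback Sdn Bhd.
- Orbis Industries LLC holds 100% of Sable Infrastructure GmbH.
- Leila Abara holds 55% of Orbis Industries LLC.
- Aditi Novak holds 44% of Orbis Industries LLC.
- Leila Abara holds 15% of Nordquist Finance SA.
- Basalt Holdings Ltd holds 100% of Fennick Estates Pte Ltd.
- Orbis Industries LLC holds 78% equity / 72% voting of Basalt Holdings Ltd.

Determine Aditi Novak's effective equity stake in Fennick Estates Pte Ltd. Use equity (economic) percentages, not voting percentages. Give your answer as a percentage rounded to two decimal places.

Aditi reaches Fennick along 3 paths.
Via Nordquist → Basalt: 85% × 6% × 100% = 5.1%.
Via Basalt: 5% × 100% = 5%.
Via Orbis → Basalt: 44% × 78% × 100% = 34.32%.
Total: 5.1% + 5% + 34.32% = 44.42%.

44.42%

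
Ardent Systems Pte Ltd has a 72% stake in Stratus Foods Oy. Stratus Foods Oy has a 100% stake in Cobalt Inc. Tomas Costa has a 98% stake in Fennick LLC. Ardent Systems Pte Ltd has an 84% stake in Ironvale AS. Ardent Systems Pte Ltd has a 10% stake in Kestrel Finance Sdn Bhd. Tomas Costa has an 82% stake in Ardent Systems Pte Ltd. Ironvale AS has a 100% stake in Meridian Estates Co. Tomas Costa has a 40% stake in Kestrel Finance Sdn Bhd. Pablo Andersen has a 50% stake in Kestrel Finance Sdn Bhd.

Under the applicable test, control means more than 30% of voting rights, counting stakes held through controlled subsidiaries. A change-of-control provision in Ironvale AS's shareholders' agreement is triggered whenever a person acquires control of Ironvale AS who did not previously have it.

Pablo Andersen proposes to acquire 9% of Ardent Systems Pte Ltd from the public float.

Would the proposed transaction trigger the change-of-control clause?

The purchase changes only Pablo's holdings, so Pablo is the only person who could newly come to control Ironvale.
Pablo holds 50% of Kestrel, so Pablo controls Kestrel.
Neither Pablo nor any entity Pablo controls holds any voting interest in Ironvale.
So before the transaction, Pablo does not control Ironvale.
After the purchase, Pablo holds 9% of Ardent directly.
Pablo's side now holds 9% of Ardent, not > 30%, so Pablo still does not control Ardent.
After the transaction, neither Pablo nor any entity Pablo controls holds a voting interest in Ironvale, so Pablo still does not control it.
No new person acquires control, so the clause is not triggered.

No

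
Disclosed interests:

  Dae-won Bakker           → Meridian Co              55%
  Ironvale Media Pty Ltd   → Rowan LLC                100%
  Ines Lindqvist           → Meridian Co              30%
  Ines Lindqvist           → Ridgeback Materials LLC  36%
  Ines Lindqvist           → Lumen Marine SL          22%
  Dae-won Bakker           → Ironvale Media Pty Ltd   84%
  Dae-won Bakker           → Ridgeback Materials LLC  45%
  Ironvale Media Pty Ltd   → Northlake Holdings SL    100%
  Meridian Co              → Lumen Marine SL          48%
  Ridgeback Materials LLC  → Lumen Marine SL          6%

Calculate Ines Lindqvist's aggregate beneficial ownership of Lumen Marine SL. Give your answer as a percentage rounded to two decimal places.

Ines reaches Lumen along 3 paths.
Via Ridgeback: 36% × 6% = 2.16%.
Direct stake: 22% = 22%.
Via Meridian: 30% × 48% = 14.4%.
Total: 2.16% + 22% + 14.4% = 38.56%.

38.56%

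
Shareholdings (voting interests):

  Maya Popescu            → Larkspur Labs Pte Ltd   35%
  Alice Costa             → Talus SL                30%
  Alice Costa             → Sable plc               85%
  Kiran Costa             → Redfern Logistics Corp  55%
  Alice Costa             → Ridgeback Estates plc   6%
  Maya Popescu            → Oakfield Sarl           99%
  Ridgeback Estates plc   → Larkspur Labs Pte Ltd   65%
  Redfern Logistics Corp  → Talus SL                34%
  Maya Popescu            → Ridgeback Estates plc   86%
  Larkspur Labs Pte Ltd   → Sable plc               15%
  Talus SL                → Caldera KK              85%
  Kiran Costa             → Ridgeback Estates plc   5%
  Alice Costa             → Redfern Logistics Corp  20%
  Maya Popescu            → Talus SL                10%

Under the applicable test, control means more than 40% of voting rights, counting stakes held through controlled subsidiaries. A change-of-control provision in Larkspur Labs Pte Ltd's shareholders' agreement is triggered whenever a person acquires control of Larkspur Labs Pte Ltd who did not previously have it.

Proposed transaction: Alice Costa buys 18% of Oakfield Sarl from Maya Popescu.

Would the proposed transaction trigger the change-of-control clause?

No

The purchase adds only to Alice's holdings (Maya's stake shrinks), so Alice is the only person who could newly come to control Larkspur.
Alice holds 85% of Sable, so Alice controls Sable.
Neither Alice nor any entity Alice controls holds any voting interest in Larkspur.
So before the transaction, Alice does not control Larkspur.
After the purchase, Alice holds 18% of Oakfield directly, and Maya's stake falls to 81%.
Alice's side now holds 18% of Oakfield, not > 40%, so Alice still does not control Oakfield.
After the transaction, neither Alice nor any entity Alice controls holds a voting interest in Larkspur, so Alice still does not control it.
No new person acquires control, so the clause is not triggered.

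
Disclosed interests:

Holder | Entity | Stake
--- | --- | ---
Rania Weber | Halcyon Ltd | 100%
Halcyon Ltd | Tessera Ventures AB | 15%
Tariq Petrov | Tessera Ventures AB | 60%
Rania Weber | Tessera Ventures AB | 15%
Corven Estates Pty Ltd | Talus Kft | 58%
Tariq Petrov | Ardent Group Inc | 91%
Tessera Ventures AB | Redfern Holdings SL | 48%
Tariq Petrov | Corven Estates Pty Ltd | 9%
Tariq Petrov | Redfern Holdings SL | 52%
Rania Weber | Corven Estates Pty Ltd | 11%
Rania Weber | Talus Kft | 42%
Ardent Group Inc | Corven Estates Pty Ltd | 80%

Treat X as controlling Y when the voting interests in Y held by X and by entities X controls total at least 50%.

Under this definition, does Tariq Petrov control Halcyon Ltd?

Tariq holds 91% of Ardent, so Tariq controls Ardent.
Tariq and Ardent together hold 9% + 80% = 89% of Corven, so Tariq controls Corven.
Tariq holds 60% of Tessera, so Tariq controls Tessera.
Corven holds 58% of Talus, so Tariq controls Talus.
Tessera and Tariq together hold 48% + 52% = 100% of Redfern, so Tariq controls Redfern.
Neither Tariq nor any entity Tariq controls holds any voting interest in Halcyon.
So Tariq does not control Halcyon.

No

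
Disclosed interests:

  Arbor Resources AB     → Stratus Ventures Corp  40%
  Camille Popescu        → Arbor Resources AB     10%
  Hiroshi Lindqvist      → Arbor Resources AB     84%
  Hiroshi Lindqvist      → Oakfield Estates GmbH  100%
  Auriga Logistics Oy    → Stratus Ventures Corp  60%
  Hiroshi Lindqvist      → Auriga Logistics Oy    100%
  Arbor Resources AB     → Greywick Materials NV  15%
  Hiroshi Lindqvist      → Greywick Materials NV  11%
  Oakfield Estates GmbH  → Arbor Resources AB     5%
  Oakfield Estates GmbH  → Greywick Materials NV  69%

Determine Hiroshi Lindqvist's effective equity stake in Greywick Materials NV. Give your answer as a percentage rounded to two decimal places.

93.35%

Hiroshi reaches Greywick along 4 paths.
Via Arbor: 84% × 15% = 12.6%.
Via Oakfield → Arbor: 100% × 5% × 15% = 0.75%.
Via Oakfield: 100% × 69% = 69%.
Direct stake: 11% = 11%.
Total: 12.6% + 0.75% + 69% + 11% = 93.35%.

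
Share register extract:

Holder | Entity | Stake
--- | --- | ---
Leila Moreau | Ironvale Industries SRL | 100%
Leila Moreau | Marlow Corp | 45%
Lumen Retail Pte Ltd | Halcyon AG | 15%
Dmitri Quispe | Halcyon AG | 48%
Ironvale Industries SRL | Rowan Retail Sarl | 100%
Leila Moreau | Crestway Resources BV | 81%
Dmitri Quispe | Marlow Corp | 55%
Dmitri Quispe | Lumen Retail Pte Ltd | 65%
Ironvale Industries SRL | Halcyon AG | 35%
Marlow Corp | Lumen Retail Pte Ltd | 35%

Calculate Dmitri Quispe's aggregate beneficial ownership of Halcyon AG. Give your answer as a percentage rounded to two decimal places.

Dmitri reaches Halcyon along 3 paths.
Via Marlow → Lumen: 55% × 35% × 15% = 2.8875%.
Via Lumen: 65% × 15% = 9.75%.
Direct stake: 48% = 48%.
Total: 2.8875% + 9.75% + 48% = 60.6375%.
Rounded: 60.64%.

60.64%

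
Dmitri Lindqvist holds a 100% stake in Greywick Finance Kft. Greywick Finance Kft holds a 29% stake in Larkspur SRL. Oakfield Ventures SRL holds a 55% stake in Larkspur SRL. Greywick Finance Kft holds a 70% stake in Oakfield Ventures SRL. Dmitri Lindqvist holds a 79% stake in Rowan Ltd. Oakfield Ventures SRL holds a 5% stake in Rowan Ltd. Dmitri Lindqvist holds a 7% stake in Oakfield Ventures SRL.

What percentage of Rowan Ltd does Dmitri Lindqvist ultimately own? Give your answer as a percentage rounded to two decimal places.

82.85%

Dmitri reaches Rowan along 3 paths.
Direct stake: 79% = 79%.
Via Oakfield: 7% × 5% = 0.35%.
Via Greywick → Oakfield: 100% × 70% × 5% = 3.5%.
Total: 79% + 0.35% + 3.5% = 82.85%.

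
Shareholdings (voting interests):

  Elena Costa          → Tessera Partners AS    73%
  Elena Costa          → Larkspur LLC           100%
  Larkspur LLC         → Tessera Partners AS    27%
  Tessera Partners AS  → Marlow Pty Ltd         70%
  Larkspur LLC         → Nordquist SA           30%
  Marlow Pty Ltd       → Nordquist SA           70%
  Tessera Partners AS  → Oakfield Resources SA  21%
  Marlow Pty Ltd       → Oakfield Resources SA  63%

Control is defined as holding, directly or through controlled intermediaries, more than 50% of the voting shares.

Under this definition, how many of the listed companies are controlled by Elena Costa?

Elena holds 100% of Larkspur, so Elena controls Larkspur.
Larkspur and Elena together hold 27% + 73% = 100% of Tessera, so Elena controls Tessera.
Tessera holds 70% of Marlow, so Elena controls Marlow.
Larkspur and Marlow together hold 30% + 70% = 100% of Nordquist, so Elena controls Nordquist.
Marlow and Tessera together hold 63% + 21% = 84% of Oakfield, so Elena controls Oakfield.
Elena controls 5 companies.

5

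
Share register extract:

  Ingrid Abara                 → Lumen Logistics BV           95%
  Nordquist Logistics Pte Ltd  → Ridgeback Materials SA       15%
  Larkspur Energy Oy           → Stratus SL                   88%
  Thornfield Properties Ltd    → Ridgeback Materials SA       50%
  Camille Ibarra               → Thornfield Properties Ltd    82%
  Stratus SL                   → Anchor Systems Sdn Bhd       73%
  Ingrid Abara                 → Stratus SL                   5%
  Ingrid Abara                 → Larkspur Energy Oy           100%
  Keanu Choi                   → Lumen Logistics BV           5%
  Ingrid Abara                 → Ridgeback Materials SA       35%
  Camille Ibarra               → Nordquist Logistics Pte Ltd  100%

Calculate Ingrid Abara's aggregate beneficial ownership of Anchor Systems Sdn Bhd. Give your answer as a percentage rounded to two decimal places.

Ingrid reaches Anchor along 2 paths.
Via Larkspur → Stratus: 100% × 88% × 73% = 64.24%.
Via Stratus: 5% × 73% = 3.65%.
Total: 64.24% + 3.65% = 67.89%.

67.89%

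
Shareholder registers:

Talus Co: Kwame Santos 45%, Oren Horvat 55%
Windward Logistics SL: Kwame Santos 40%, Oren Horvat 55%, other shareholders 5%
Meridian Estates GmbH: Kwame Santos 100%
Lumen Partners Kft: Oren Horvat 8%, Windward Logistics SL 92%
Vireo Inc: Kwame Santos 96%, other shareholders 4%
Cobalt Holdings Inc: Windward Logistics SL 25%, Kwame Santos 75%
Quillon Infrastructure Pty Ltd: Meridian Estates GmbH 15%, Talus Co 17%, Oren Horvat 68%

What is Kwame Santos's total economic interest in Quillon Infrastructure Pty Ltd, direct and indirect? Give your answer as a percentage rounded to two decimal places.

22.65%

Kwame reaches Quillon along 2 paths.
Via Meridian: 100% × 15% = 15%.
Via Talus: 45% × 17% = 7.65%.
Total: 15% + 7.65% = 22.65%.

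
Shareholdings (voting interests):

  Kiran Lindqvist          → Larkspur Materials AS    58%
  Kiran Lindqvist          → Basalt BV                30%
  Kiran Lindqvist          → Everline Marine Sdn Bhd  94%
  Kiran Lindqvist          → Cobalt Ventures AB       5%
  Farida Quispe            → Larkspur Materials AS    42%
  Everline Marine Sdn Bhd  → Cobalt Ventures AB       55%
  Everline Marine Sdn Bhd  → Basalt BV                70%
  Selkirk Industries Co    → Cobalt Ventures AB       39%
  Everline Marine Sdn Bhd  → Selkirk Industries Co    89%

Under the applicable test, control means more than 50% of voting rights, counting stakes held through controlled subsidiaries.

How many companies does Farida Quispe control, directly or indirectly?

Farida's largest direct stake is 42% in Larkspur, which does not meet the threshold.
Farida controls 0 companies.

0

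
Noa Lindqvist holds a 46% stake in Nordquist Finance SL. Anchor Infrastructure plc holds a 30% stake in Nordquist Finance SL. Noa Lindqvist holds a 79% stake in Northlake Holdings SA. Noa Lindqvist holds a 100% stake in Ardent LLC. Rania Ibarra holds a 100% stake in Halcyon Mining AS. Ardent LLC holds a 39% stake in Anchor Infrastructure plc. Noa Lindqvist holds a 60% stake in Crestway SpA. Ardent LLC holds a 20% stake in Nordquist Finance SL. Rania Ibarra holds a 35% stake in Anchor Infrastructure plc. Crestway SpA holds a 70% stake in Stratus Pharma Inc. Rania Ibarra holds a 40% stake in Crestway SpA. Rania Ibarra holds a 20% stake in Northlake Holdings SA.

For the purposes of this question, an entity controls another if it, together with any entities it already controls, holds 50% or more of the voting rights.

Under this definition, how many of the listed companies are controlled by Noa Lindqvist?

Noa holds 100% of Ardent, so Noa controls Ardent.
Noa holds 60% of Crestway, so Noa controls Crestway.
Noa holds 79% of Northlake, so Noa controls Northlake.
Noa and Ardent together hold 46% + 20% = 66% of Nordquist, so Noa controls Nordquist.
Crestway holds 70% of Stratus, so Noa controls Stratus.
No other company's threshold is met.
Noa controls 5 companies.

5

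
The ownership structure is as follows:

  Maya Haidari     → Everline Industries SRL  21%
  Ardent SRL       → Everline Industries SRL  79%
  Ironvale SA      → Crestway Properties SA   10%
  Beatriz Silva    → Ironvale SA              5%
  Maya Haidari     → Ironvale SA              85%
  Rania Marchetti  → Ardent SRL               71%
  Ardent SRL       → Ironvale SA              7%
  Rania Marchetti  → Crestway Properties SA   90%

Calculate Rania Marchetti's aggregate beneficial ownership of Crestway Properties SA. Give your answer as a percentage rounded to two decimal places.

Rania reaches Crestway along 2 paths.
Via Ardent → Ironvale: 71% × 7% × 10% = 0.497%.
Direct stake: 90% = 90%.
Total: 0.497% + 90% = 90.497%.
Rounded: 90.50%.

90.50%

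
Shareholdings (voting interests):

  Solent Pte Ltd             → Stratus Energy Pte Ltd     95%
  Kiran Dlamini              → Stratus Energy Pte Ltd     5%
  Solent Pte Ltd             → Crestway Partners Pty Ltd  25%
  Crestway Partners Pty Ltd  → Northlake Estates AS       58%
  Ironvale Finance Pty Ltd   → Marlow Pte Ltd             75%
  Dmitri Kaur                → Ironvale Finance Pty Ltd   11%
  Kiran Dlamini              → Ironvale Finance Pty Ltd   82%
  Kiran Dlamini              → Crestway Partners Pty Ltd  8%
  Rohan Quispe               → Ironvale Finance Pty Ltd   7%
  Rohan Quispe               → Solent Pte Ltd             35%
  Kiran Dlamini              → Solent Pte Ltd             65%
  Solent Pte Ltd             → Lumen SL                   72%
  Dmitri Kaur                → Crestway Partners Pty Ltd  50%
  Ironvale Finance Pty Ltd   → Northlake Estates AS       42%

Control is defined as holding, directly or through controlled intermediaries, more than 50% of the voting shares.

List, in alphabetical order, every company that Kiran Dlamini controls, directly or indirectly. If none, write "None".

Kiran holds 82% of Ironvale, so Kiran controls Ironvale.
Kiran holds 65% of Solent, so Kiran controls Solent.
Ironvale holds 75% of Marlow, so Kiran controls Marlow.
Solent and Kiran together hold 95% + 5% = 100% of Stratus, so Kiran controls Stratus.
Solent holds 72% of Lumen, so Kiran controls Lumen.
No other company's threshold is met.

Ironvale Finance Pty Ltd, Lumen SL, Marlow Pte Ltd, Solent Pte Ltd, Stratus Energy Pte Ltd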